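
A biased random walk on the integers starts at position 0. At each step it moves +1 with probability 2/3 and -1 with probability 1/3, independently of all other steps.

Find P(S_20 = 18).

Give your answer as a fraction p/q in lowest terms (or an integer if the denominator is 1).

Answer: 10485760/3486784401

Derivation:
To reach position 18 after 20 steps: need 19 steps of +1 and 1 step of -1.
Number of such sequences: C(20,19) = 20
Each has probability (2/3)^19 · (1/3)^1 = 524288/3486784401
P = 20 · 524288/3486784401 = 10485760/3486784401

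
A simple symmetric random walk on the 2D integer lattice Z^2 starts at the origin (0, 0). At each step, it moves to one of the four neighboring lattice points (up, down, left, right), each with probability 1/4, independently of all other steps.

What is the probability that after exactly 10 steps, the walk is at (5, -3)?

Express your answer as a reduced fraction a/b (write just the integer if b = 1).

Let h be the number of horizontal steps (so 10-h are vertical). To end at (5,-3) need (h+5)/2 right-steps and ((10-h)-3)/2 up-steps.
Sum over h with 5 ≤ h ≤ 7, h ≡ 1 (mod 2), 10-h ≡ 1 (mod 2):
h=5: C(10,5)·C(5,5)·C(5,1) = 252·1·5 = 1260
h=7: C(10,7)·C(7,6)·C(3,0) = 120·7·1 = 840
Total favorable: 2100
Total paths: 4^10 = 1048576
P = 2100/1048576 = 525/262144

Answer: 525/262144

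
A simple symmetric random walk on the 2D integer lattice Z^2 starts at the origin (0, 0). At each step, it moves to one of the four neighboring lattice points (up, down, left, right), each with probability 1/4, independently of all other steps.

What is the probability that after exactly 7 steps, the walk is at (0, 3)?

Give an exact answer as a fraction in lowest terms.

Let h be the number of horizontal steps (so 7-h are vertical). To end at (0,3) need (h+0)/2 right-steps and ((7-h)+3)/2 up-steps.
Sum over h with 0 ≤ h ≤ 4, h ≡ 0 (mod 2), 7-h ≡ 1 (mod 2):
h=0: C(7,0)·C(0,0)·C(7,5) = 1·1·21 = 21
h=2: C(7,2)·C(2,1)·C(5,4) = 21·2·5 = 210
h=4: C(7,4)·C(4,2)·C(3,3) = 35·6·1 = 210
Total favorable: 441
Total paths: 4^7 = 16384
P = 441/16384 = 441/16384

Answer: 441/16384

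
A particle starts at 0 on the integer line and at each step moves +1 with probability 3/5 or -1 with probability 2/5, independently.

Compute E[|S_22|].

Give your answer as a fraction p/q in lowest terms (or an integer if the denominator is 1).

Answer: 12462254607272206/2384185791015625

Derivation:
S_22 takes values m ≡ 0 (mod 2) with |m| ≤ 22; P(S_22=m) = C(22,(22+m)/2) · (3/5)^((22+m)/2) · (2/5)^((22-m)/2).
Distribution: P(S=-22)=4194304/2384185791015625, P(S=-20)=138412032/2384185791015625, P(S=-18)=2179989504/2384185791015625, P(S=-16)=4359979008/476837158203125, P(S=-14)=31064850432/476837158203125, P(S=-12)=838750961664/2384185791015625, P(S=-10)=3564691587072/2384185791015625, P(S=-8)=12221799727104/2384185791015625, P(S=-6)=6874762346496/476837158203125, P(S=-4)=16041112141824/476837158203125, P(S=-2)=156400843382784/2384185791015625, P(S=0)=255928652808192/2384185791015625, P(S=2)=351901897611264/2384185791015625, P(S=4)=81208130217984/476837158203125, P(S=6)=78307839853056/476837158203125, P(S=8)=313231359412224/2384185791015625, P(S=10)=205558079614272/2384185791015625, P(S=12)=108824865678144/2384185791015625, P(S=14)=9068738806512/476837158203125, P(S=16)=2863812254688/476837158203125, P(S=18)=3221788786524/2384185791015625, P(S=20)=460255540932/2384185791015625, P(S=22)=31381059609/2384185791015625
E[|S_22|] = Σ_m |m|·P(S_22=m) = 12462254607272206/2384185791015625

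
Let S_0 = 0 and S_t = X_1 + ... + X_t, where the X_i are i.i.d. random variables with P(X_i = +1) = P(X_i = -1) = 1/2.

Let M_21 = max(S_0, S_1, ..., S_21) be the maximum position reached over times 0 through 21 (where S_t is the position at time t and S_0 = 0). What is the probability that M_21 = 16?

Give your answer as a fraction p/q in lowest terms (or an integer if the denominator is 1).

Answer: 105/1048576

Derivation:
Let M_21 = max(S_0,...,S_21). Use the reflection principle: for j ≥ 1, #{paths with M_21 ≥ j} = #{S_21 ≥ j} + #{S_21 ≥ j+1}.
By reflection, #{M_21 ≥ 16} = #{S_21 ≥ 16} + #{S_21 ≥ 17} = 232 + 232 = 464.
#{M_21 ≥ 17} = #{S_21 ≥ 17} + #{S_21 ≥ 18} = 232 + 22 = 254.
#{M_21 = 16} = 464 - 254 = 210.
P(M_21 = 16) = 210/2097152 = 105/1048576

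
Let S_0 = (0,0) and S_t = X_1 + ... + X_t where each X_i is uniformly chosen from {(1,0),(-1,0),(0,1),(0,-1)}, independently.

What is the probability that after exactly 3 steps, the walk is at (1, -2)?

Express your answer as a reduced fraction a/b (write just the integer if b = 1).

Let h be the number of horizontal steps (so 3-h are vertical). To end at (1,-2) need (h+1)/2 right-steps and ((3-h)-2)/2 up-steps.
Sum over h with 1 ≤ h ≤ 1, h ≡ 1 (mod 2), 3-h ≡ 0 (mod 2):
h=1: C(3,1)·C(1,1)·C(2,0) = 3·1·1 = 3
Total favorable: 3
Total paths: 4^3 = 64
P = 3/64 = 3/64

Answer: 3/64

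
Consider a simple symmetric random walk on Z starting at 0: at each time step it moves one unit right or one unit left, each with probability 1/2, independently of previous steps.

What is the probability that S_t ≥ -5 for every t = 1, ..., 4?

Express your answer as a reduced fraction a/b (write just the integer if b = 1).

Answer: 1

Derivation:
Let f(t,s) = #length-t paths at position s with S_1..S_t all ≥ -5.
f(t,s) = f(t-1,s-1) + f(t-1,s+1) for s ≥ -5; f(t,s) = 0 for s < -5.
t=0: f(0,0)=1
t=1: f(1,-1)=1 f(1,1)=1
t=2: f(2,-2)=1 f(2,0)=2 f(2,2)=1
t=3: f(3,-3)=1 f(3,-1)=3 f(3,1)=3 f(3,3)=1
t=4: f(4,-4)=1 f(4,-2)=4 f(4,0)=6 f(4,2)=4 f(4,4)=1
Σ_s f(4,s) = 16
P = 16/16 = 1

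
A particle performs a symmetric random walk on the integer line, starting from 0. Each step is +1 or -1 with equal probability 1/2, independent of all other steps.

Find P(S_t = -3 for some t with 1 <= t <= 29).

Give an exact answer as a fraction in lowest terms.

Count via complement. Let g(t,s) = #length-t paths at position s with S_1..S_t all ≠ -3.
g(t,s) = g(t-1,s-1) + g(t-1,s+1) for s ≠ -3; g(t,-3) = 0.
t=0: g(0,0)=1
t=1: g(1,-1)=1 g(1,1)=1
t=2: g(2,-2)=1 g(2,0)=2 g(2,2)=1
t=3: g(3,-1)=3 g(3,1)=3 g(3,3)=1
t=4: g(4,-2)=3 g(4,0)=6 g(4,2)=4 g(4,4)=1
t=5: g(5,-1)=9 g(5,1)=10 g(5,3)=5 g(5,5)=1
t=6: g(6,-2)=9 g(6,0)=19 g(6,2)=15 g(6,4)=6 g(6,6)=1
t=7: g(7,-1)=28 g(7,1)=34 g(7,3)=21 g(7,5)=7 g(7,7)=1
t=8: g(8,-2)=28 g(8,0)=62 g(8,2)=55 g(8,4)=28 g(8,6)=8 g(8,8)=1
t=9: g(9,-1)=90 g(9,1)=117 g(9,3)=83 g(9,5)=36 g(9,7)=9 g(9,9)=1
t=10: g(10,-2)=90 g(10,0)=207 g(10,2)=200 g(10,4)=119 g(10,6)=45 g(10,8)=10 g(10,10)=1
t=11: g(11,-1)=297 g(11,1)=407 g(11,3)=319 g(11,5)=164 g(11,7)=55 g(11,9)=11 g(11,11)=1
t=12: g(12,-2)=297 g(12,0)=704 g(12,2)=726 g(12,4)=483 g(12,6)=219 g(12,8)=66 g(12,10)=12 g(12,12)=1
t=13: g(13,-1)=1001 g(13,1)=1430 g(13,3)=1209 g(13,5)=702 g(13,7)=285 g(13,9)=78 g(13,11)=13 g(13,13)=1
t=14: g(14,-2)=1001 g(14,0)=2431 g(14,2)=2639 g(14,4)=1911 g(14,6)=987 g(14,8)=363 g(14,10)=91 g(14,12)=14 g(14,14)=1
t=15: g(15,-1)=3432 g(15,1)=5070 g(15,3)=4550 g(15,5)=2898 g(15,7)=1350 g(15,9)=454 g(15,11)=105 g(15,13)=15 g(15,15)=1
t=16: g(16,-2)=3432 g(16,0)=8502 g(16,2)=9620 g(16,4)=7448 g(16,6)=4248 g(16,8)=1804 g(16,10)=559 g(16,12)=120 g(16,14)=16 g(16,16)=1
t=17: g(17,-1)=11934 g(17,1)=18122 g(17,3)=17068 g(17,5)=11696 g(17,7)=6052 g(17,9)=2363 g(17,11)=679 g(17,13)=136 g(17,15)=17 g(17,17)=1
t=18: g(18,-2)=11934 g(18,0)=30056 g(18,2)=35190 g(18,4)=28764 g(18,6)=17748 g(18,8)=8415 g(18,10)=3042 g(18,12)=815 g(18,14)=153 g(18,16)=18 g(18,18)=1
t=19: g(19,-1)=41990 g(19,1)=65246 g(19,3)=63954 g(19,5)=46512 g(19,7)=26163 g(19,9)=11457 g(19,11)=3857 g(19,13)=968 g(19,15)=171 g(19,17)=19 g(19,19)=1
t=20: g(20,-2)=41990 g(20,0)=107236 g(20,2)=129200 g(20,4)=110466 g(20,6)=72675 g(20,8)=37620 g(20,10)=15314 g(20,12)=4825 g(20,14)=1139 g(20,16)=190 g(20,18)=20 g(20,20)=1
t=21: g(21,-1)=149226 g(21,1)=236436 g(21,3)=239666 g(21,5)=183141 g(21,7)=110295 g(21,9)=52934 g(21,11)=20139 g(21,13)=5964 g(21,15)=1329 g(21,17)=210 g(21,19)=21 g(21,21)=1
t=22: g(22,-2)=149226 g(22,0)=385662 g(22,2)=476102 g(22,4)=422807 g(22,6)=293436 g(22,8)=163229 g(22,10)=73073 g(22,12)=26103 g(22,14)=7293 g(22,16)=1539 g(22,18)=231 g(22,20)=22 g(22,22)=1
t=23: g(23,-1)=534888 g(23,1)=861764 g(23,3)=898909 g(23,5)=716243 g(23,7)=456665 g(23,9)=236302 g(23,11)=99176 g(23,13)=33396 g(23,15)=8832 g(23,17)=1770 g(23,19)=253 g(23,21)=23 g(23,23)=1
t=24: g(24,-2)=534888 g(24,0)=1396652 g(24,2)=1760673 g(24,4)=1615152 g(24,6)=1172908 g(24,8)=692967 g(24,10)=335478 g(24,12)=132572 g(24,14)=42228 g(24,16)=10602 g(24,18)=2023 g(24,20)=276 g(24,22)=24 g(24,24)=1
t=25: g(25,-1)=1931540 g(25,1)=3157325 g(25,3)=3375825 g(25,5)=2788060 g(25,7)=1865875 g(25,9)=1028445 g(25,11)=468050 g(25,13)=174800 g(25,15)=52830 g(25,17)=12625 g(25,19)=2299 g(25,21)=300 g(25,23)=25 g(25,25)=1
t=26: g(26,-2)=1931540 g(26,0)=5088865 g(26,2)=6533150 g(26,4)=6163885 g(26,6)=4653935 g(26,8)=2894320 g(26,10)=1496495 g(26,12)=642850 g(26,14)=227630 g(26,16)=65455 g(26,18)=14924 g(26,20)=2599 g(26,22)=325 g(26,24)=26 g(26,26)=1
t=27: g(27,-1)=7020405 g(27,1)=11622015 g(27,3)=12697035 g(27,5)=10817820 g(27,7)=7548255 g(27,9)=4390815 g(27,11)=2139345 g(27,13)=870480 g(27,15)=293085 g(27,17)=80379 g(27,19)=17523 g(27,21)=2924 g(27,23)=351 g(27,25)=27 g(27,27)=1
t=28: g(28,-2)=7020405 g(28,0)=18642420 g(28,2)=24319050 g(28,4)=23514855 g(28,6)=18366075 g(28,8)=11939070 g(28,10)=6530160 g(28,12)=3009825 g(28,14)=1163565 g(28,16)=373464 g(28,18)=97902 g(28,20)=20447 g(28,22)=3275 g(28,24)=378 g(28,26)=28 g(28,28)=1
t=29: g(29,-1)=25662825 g(29,1)=42961470 g(29,3)=47833905 g(29,5)=41880930 g(29,7)=30305145 g(29,9)=18469230 g(29,11)=9539985 g(29,13)=4173390 g(29,15)=1537029 g(29,17)=471366 g(29,19)=118349 g(29,21)=23722 g(29,23)=3653 g(29,25)=406 g(29,27)=29 g(29,29)=1
Paths never hitting -3: Σ_s g(29,s) = 222981435
Paths hitting -3: 2^29 - 222981435 = 313889477
P = 313889477/536870912 = 313889477/536870912

Answer: 313889477/536870912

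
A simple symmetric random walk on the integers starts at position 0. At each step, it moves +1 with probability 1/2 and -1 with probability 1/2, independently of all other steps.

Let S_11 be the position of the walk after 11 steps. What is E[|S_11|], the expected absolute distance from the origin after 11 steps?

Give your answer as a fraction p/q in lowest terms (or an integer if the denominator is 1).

Answer: 693/256

Derivation:
S_11 takes values m ≡ 1 (mod 2) with |m| ≤ 11; P(S_11=m) = C(11,(11+m)/2)/2^11.
Total paths: 2^11 = 2048
Distribution: P(S=-11)=1/2048, P(S=-9)=11/2048, P(S=-7)=55/2048, P(S=-5)=165/2048, P(S=-3)=330/2048, P(S=-1)=462/2048, P(S=1)=462/2048, P(S=3)=330/2048, P(S=5)=165/2048, P(S=7)=55/2048, P(S=9)=11/2048, P(S=11)=1/2048
E[|S_11|] = Σ_m |m|·P(S_11=m) = 5544/2048 = 693/256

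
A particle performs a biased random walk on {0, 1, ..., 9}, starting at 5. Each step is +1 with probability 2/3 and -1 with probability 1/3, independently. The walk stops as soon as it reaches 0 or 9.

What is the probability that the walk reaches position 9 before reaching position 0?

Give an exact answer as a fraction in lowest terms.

Biased walk: p = 2/3, q = 1/3, r = q/p = 1/2
Gambler's ruin: P(hit 9 before 0 | start at 5) = (1 - r^a)/(1 - r^N)
r^5 = 1/32; r^9 = 1/512
P = (1 - 1/32) / (1 - 1/512) = 31/32 / 511/512 = 496/511

Answer: 496/511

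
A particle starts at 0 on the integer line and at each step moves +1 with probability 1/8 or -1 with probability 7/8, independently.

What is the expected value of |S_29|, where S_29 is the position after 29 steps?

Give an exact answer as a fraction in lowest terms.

Answer: 52588275542425628310664647/2417851639229258349412352

Derivation:
S_29 takes values m ≡ 1 (mod 2) with |m| ≤ 29; P(S_29=m) = C(29,(29+m)/2) · (1/8)^((29+m)/2) · (7/8)^((29-m)/2).
Distribution: P(S=-29)=3219905755813179726837607/154742504910672534362390528, P(S=-27)=13339609559797458868327229/154742504910672534362390528, P(S=-25)=13339609559797458868327229/77371252455336267181195264, P(S=-23)=17150926576882447116420723/77371252455336267181195264, P(S=-21)=31851720785638830359067057/154742504910672534362390528, P(S=-19)=22751229132599164542190755/154742504910672534362390528, P(S=-17)=3250175590371309220312965/38685626227668133590597632, P(S=-15)=1525592624051839021779555/38685626227668133590597632, P(S=-13)=2397359837795747034225015/154742504910672534362390528, P(S=-11)=799119945931915678075005/154742504910672534362390528, P(S=-9)=114159992275987954010715/77371252455336267181195264, P(S=-7)=28169348743425599041605/77371252455336267181195264, P(S=-5)=12072578032896685303545/154742504910672534362390528, P(S=-3)=2255316775376303847915/154742504910672534362390528, P(S=-1)=46026872966863343835/19342813113834066795298816, P(S=1)=6575267566694763405/19342813113834066795298816, P(S=3)=6575267566694763405/154742504910672534362390528, P(S=5)=718306540899427935/154742504910672534362390528, P(S=7)=34205073376163235/77371252455336267181195264, P(S=9)=2828991031111245/77371252455336267181195264, P(S=11)=404141575873035/154742504910672534362390528, P(S=13)=24743361788145/154742504910672534362390528, P(S=15)=321342360885/38685626227668133590597632, P(S=17)=13971406995/38685626227668133590597632, P(S=19)=1995915285/154742504910672534362390528, P(S=21)=57026151/154742504910672534362390528, P(S=23)=626661/77371252455336267181195264, P(S=25)=9947/77371252455336267181195264, P(S=27)=203/154742504910672534362390528, P(S=29)=1/154742504910672534362390528
E[|S_29|] = Σ_m |m|·P(S_29=m) = 52588275542425628310664647/2417851639229258349412352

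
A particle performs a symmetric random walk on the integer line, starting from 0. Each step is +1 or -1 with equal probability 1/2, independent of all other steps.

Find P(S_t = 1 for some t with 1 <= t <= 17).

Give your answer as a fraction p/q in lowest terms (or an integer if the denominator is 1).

Answer: 53381/65536

Derivation:
Count via complement. Let g(t,s) = #length-t paths at position s with S_1..S_t all ≠ 1.
g(t,s) = g(t-1,s-1) + g(t-1,s+1) for s ≠ 1; g(t,1) = 0.
t=0: g(0,0)=1
t=1: g(1,-1)=1
t=2: g(2,-2)=1 g(2,0)=1
t=3: g(3,-3)=1 g(3,-1)=2
t=4: g(4,-4)=1 g(4,-2)=3 g(4,0)=2
t=5: g(5,-5)=1 g(5,-3)=4 g(5,-1)=5
t=6: g(6,-6)=1 g(6,-4)=5 g(6,-2)=9 g(6,0)=5
t=7: g(7,-7)=1 g(7,-5)=6 g(7,-3)=14 g(7,-1)=14
t=8: g(8,-8)=1 g(8,-6)=7 g(8,-4)=20 g(8,-2)=28 g(8,0)=14
t=9: g(9,-9)=1 g(9,-7)=8 g(9,-5)=27 g(9,-3)=48 g(9,-1)=42
t=10: g(10,-10)=1 g(10,-8)=9 g(10,-6)=35 g(10,-4)=75 g(10,-2)=90 g(10,0)=42
t=11: g(11,-11)=1 g(11,-9)=10 g(11,-7)=44 g(11,-5)=110 g(11,-3)=165 g(11,-1)=132
t=12: g(12,-12)=1 g(12,-10)=11 g(12,-8)=54 g(12,-6)=154 g(12,-4)=275 g(12,-2)=297 g(12,0)=132
t=13: g(13,-13)=1 g(13,-11)=12 g(13,-9)=65 g(13,-7)=208 g(13,-5)=429 g(13,-3)=572 g(13,-1)=429
t=14: g(14,-14)=1 g(14,-12)=13 g(14,-10)=77 g(14,-8)=273 g(14,-6)=637 g(14,-4)=1001 g(14,-2)=1001 g(14,0)=429
t=15: g(15,-15)=1 g(15,-13)=14 g(15,-11)=90 g(15,-9)=350 g(15,-7)=910 g(15,-5)=1638 g(15,-3)=2002 g(15,-1)=1430
t=16: g(16,-16)=1 g(16,-14)=15 g(16,-12)=104 g(16,-10)=440 g(16,-8)=1260 g(16,-6)=2548 g(16,-4)=3640 g(16,-2)=3432 g(16,0)=1430
t=17: g(17,-17)=1 g(17,-15)=16 g(17,-13)=119 g(17,-11)=544 g(17,-9)=1700 g(17,-7)=3808 g(17,-5)=6188 g(17,-3)=7072 g(17,-1)=4862
Paths never hitting 1: Σ_s g(17,s) = 24310
Paths hitting 1: 2^17 - 24310 = 106762
P = 106762/131072 = 53381/65536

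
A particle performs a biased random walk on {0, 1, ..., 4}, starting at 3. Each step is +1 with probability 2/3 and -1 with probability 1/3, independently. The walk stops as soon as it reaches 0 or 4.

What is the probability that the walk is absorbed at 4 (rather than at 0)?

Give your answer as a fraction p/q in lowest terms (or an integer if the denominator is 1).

Biased walk: p = 2/3, q = 1/3, r = q/p = 1/2
Gambler's ruin: P(hit 4 before 0 | start at 3) = (1 - r^a)/(1 - r^N)
r^3 = 1/8; r^4 = 1/16
P = (1 - 1/8) / (1 - 1/16) = 7/8 / 15/16 = 14/15

Answer: 14/15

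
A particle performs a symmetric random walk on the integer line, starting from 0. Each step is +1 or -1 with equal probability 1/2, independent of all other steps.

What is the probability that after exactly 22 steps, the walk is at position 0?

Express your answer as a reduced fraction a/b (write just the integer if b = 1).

Answer: 88179/524288

Derivation:
To return to 0 after 22 steps: need exactly 11 steps of +1 and 11 of -1.
Favorable paths: C(22,11) = 705432
Total paths: 2^22 = 4194304
P = 705432/4194304 = 88179/524288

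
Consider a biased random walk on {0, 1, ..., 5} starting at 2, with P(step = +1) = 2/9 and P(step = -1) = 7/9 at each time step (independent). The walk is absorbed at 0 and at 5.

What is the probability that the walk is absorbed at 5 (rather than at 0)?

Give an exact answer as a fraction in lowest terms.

Biased walk: p = 2/9, q = 7/9, r = q/p = 7/2
Gambler's ruin: P(hit 5 before 0 | start at 2) = (1 - r^a)/(1 - r^N)
r^2 = 49/4; r^5 = 16807/32
P = (1 - 49/4) / (1 - 16807/32) = -45/4 / -16775/32 = 72/3355

Answer: 72/3355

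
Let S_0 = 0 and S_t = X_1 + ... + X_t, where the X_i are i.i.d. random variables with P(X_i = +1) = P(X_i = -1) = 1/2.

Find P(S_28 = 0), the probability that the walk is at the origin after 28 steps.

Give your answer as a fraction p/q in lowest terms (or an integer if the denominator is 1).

Answer: 5014575/33554432

Derivation:
To return to 0 after 28 steps: need exactly 14 steps of +1 and 14 of -1.
Favorable paths: C(28,14) = 40116600
Total paths: 2^28 = 268435456
P = 40116600/268435456 = 5014575/33554432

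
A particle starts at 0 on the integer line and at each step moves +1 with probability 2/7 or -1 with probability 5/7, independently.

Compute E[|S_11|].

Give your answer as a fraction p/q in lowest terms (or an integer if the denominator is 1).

Answer: 198542817/40353607

Derivation:
S_11 takes values m ≡ 1 (mod 2) with |m| ≤ 11; P(S_11=m) = C(11,(11+m)/2) · (2/7)^((11+m)/2) · (5/7)^((11-m)/2).
Distribution: P(S=-11)=48828125/1977326743, P(S=-9)=214843750/1977326743, P(S=-7)=429687500/1977326743, P(S=-5)=515625000/1977326743, P(S=-3)=412500000/1977326743, P(S=-1)=33000000/282475249, P(S=1)=13200000/282475249, P(S=3)=26400000/1977326743, P(S=5)=5280000/1977326743, P(S=7)=704000/1977326743, P(S=9)=56320/1977326743, P(S=11)=2048/1977326743
E[|S_11|] = Σ_m |m|·P(S_11=m) = 198542817/40353607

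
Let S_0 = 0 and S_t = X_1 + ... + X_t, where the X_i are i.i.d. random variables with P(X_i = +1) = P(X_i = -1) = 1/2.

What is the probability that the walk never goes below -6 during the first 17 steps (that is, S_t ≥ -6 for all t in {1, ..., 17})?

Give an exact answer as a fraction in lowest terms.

Let f(t,s) = #length-t paths at position s with S_1..S_t all ≥ -6.
f(t,s) = f(t-1,s-1) + f(t-1,s+1) for s ≥ -6; f(t,s) = 0 for s < -6.
t=0: f(0,0)=1
t=1: f(1,-1)=1 f(1,1)=1
t=2: f(2,-2)=1 f(2,0)=2 f(2,2)=1
t=3: f(3,-3)=1 f(3,-1)=3 f(3,1)=3 f(3,3)=1
t=4: f(4,-4)=1 f(4,-2)=4 f(4,0)=6 f(4,2)=4 f(4,4)=1
t=5: f(5,-5)=1 f(5,-3)=5 f(5,-1)=10 f(5,1)=10 f(5,3)=5 f(5,5)=1
t=6: f(6,-6)=1 f(6,-4)=6 f(6,-2)=15 f(6,0)=20 f(6,2)=15 f(6,4)=6 f(6,6)=1
t=7: f(7,-5)=7 f(7,-3)=21 f(7,-1)=35 f(7,1)=35 f(7,3)=21 f(7,5)=7 f(7,7)=1
t=8: f(8,-6)=7 f(8,-4)=28 f(8,-2)=56 f(8,0)=70 f(8,2)=56 f(8,4)=28 f(8,6)=8 f(8,8)=1
t=9: f(9,-5)=35 f(9,-3)=84 f(9,-1)=126 f(9,1)=126 f(9,3)=84 f(9,5)=36 f(9,7)=9 f(9,9)=1
t=10: f(10,-6)=35 f(10,-4)=119 f(10,-2)=210 f(10,0)=252 f(10,2)=210 f(10,4)=120 f(10,6)=45 f(10,8)=10 f(10,10)=1
t=11: f(11,-5)=154 f(11,-3)=329 f(11,-1)=462 f(11,1)=462 f(11,3)=330 f(11,5)=165 f(11,7)=55 f(11,9)=11 f(11,11)=1
t=12: f(12,-6)=154 f(12,-4)=483 f(12,-2)=791 f(12,0)=924 f(12,2)=792 f(12,4)=495 f(12,6)=220 f(12,8)=66 f(12,10)=12 f(12,12)=1
t=13: f(13,-5)=637 f(13,-3)=1274 f(13,-1)=1715 f(13,1)=1716 f(13,3)=1287 f(13,5)=715 f(13,7)=286 f(13,9)=78 f(13,11)=13 f(13,13)=1
t=14: f(14,-6)=637 f(14,-4)=1911 f(14,-2)=2989 f(14,0)=3431 f(14,2)=3003 f(14,4)=2002 f(14,6)=1001 f(14,8)=364 f(14,10)=91 f(14,12)=14 f(14,14)=1
t=15: f(15,-5)=2548 f(15,-3)=4900 f(15,-1)=6420 f(15,1)=6434 f(15,3)=5005 f(15,5)=3003 f(15,7)=1365 f(15,9)=455 f(15,11)=105 f(15,13)=15 f(15,15)=1
t=16: f(16,-6)=2548 f(16,-4)=7448 f(16,-2)=11320 f(16,0)=12854 f(16,2)=11439 f(16,4)=8008 f(16,6)=4368 f(16,8)=1820 f(16,10)=560 f(16,12)=120 f(16,14)=16 f(16,16)=1
t=17: f(17,-5)=9996 f(17,-3)=18768 f(17,-1)=24174 f(17,1)=24293 f(17,3)=19447 f(17,5)=12376 f(17,7)=6188 f(17,9)=2380 f(17,11)=680 f(17,13)=136 f(17,15)=17 f(17,17)=1
Σ_s f(17,s) = 118456
P = 118456/131072 = 14807/16384

Answer: 14807/16384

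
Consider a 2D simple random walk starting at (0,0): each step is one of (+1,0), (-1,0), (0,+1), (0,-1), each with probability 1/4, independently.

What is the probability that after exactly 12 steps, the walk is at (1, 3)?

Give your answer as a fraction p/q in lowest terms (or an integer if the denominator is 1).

Answer: 49005/2097152

Derivation:
Let h be the number of horizontal steps (so 12-h are vertical). To end at (1,3) need (h+1)/2 right-steps and ((12-h)+3)/2 up-steps.
Sum over h with 1 ≤ h ≤ 9, h ≡ 1 (mod 2), 12-h ≡ 1 (mod 2):
h=1: C(12,1)·C(1,1)·C(11,7) = 12·1·330 = 3960
h=3: C(12,3)·C(3,2)·C(9,6) = 220·3·84 = 55440
h=5: C(12,5)·C(5,3)·C(7,5) = 792·10·21 = 166320
h=7: C(12,7)·C(7,4)·C(5,4) = 792·35·5 = 138600
h=9: C(12,9)·C(9,5)·C(3,3) = 220·126·1 = 27720
Total favorable: 392040
Total paths: 4^12 = 16777216
P = 392040/16777216 = 49005/2097152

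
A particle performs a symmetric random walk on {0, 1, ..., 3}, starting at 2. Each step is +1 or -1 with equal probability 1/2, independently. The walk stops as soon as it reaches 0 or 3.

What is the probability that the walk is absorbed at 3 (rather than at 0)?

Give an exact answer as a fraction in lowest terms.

Symmetric walk (p = 1/2): the harmonic-function argument gives P(hit 3 before 0 | start at 2) = a/N.
P = 2/3 = 2/3

Answer: 2/3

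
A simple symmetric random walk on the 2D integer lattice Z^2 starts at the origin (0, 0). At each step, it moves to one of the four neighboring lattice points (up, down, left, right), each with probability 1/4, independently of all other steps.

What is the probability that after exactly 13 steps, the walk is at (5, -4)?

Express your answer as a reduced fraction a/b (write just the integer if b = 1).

Answer: 16731/8388608

Derivation:
Let h be the number of horizontal steps (so 13-h are vertical). To end at (5,-4) need (h+5)/2 right-steps and ((13-h)-4)/2 up-steps.
Sum over h with 5 ≤ h ≤ 9, h ≡ 1 (mod 2), 13-h ≡ 0 (mod 2):
h=5: C(13,5)·C(5,5)·C(8,2) = 1287·1·28 = 36036
h=7: C(13,7)·C(7,6)·C(6,1) = 1716·7·6 = 72072
h=9: C(13,9)·C(9,7)·C(4,0) = 715·36·1 = 25740
Total favorable: 133848
Total paths: 4^13 = 67108864
P = 133848/67108864 = 16731/8388608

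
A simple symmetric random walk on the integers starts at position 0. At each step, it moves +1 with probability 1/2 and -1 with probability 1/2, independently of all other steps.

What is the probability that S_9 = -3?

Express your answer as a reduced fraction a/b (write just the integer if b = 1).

Answer: 21/128

Derivation:
To reach position -3 after 9 steps: need 3 steps of +1 and 6 of -1.
Favorable paths: C(9,3) = 84
Total paths: 2^9 = 512
P = 84/512 = 21/128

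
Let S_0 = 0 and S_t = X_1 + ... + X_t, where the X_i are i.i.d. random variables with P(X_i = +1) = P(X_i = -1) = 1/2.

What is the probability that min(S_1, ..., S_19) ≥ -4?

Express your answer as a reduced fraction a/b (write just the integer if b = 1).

Let f(t,s) = #length-t paths at position s with S_1..S_t all ≥ -4.
f(t,s) = f(t-1,s-1) + f(t-1,s+1) for s ≥ -4; f(t,s) = 0 for s < -4.
t=0: f(0,0)=1
t=1: f(1,-1)=1 f(1,1)=1
t=2: f(2,-2)=1 f(2,0)=2 f(2,2)=1
t=3: f(3,-3)=1 f(3,-1)=3 f(3,1)=3 f(3,3)=1
t=4: f(4,-4)=1 f(4,-2)=4 f(4,0)=6 f(4,2)=4 f(4,4)=1
t=5: f(5,-3)=5 f(5,-1)=10 f(5,1)=10 f(5,3)=5 f(5,5)=1
t=6: f(6,-4)=5 f(6,-2)=15 f(6,0)=20 f(6,2)=15 f(6,4)=6 f(6,6)=1
t=7: f(7,-3)=20 f(7,-1)=35 f(7,1)=35 f(7,3)=21 f(7,5)=7 f(7,7)=1
t=8: f(8,-4)=20 f(8,-2)=55 f(8,0)=70 f(8,2)=56 f(8,4)=28 f(8,6)=8 f(8,8)=1
t=9: f(9,-3)=75 f(9,-1)=125 f(9,1)=126 f(9,3)=84 f(9,5)=36 f(9,7)=9 f(9,9)=1
t=10: f(10,-4)=75 f(10,-2)=200 f(10,0)=251 f(10,2)=210 f(10,4)=120 f(10,6)=45 f(10,8)=10 f(10,10)=1
t=11: f(11,-3)=275 f(11,-1)=451 f(11,1)=461 f(11,3)=330 f(11,5)=165 f(11,7)=55 f(11,9)=11 f(11,11)=1
t=12: f(12,-4)=275 f(12,-2)=726 f(12,0)=912 f(12,2)=791 f(12,4)=495 f(12,6)=220 f(12,8)=66 f(12,10)=12 f(12,12)=1
t=13: f(13,-3)=1001 f(13,-1)=1638 f(13,1)=1703 f(13,3)=1286 f(13,5)=715 f(13,7)=286 f(13,9)=78 f(13,11)=13 f(13,13)=1
t=14: f(14,-4)=1001 f(14,-2)=2639 f(14,0)=3341 f(14,2)=2989 f(14,4)=2001 f(14,6)=1001 f(14,8)=364 f(14,10)=91 f(14,12)=14 f(14,14)=1
t=15: f(15,-3)=3640 f(15,-1)=5980 f(15,1)=6330 f(15,3)=4990 f(15,5)=3002 f(15,7)=1365 f(15,9)=455 f(15,11)=105 f(15,13)=15 f(15,15)=1
t=16: f(16,-4)=3640 f(16,-2)=9620 f(16,0)=12310 f(16,2)=11320 f(16,4)=7992 f(16,6)=4367 f(16,8)=1820 f(16,10)=560 f(16,12)=120 f(16,14)=16 f(16,16)=1
t=17: f(17,-3)=13260 f(17,-1)=21930 f(17,1)=23630 f(17,3)=19312 f(17,5)=12359 f(17,7)=6187 f(17,9)=2380 f(17,11)=680 f(17,13)=136 f(17,15)=17 f(17,17)=1
t=18: f(18,-4)=13260 f(18,-2)=35190 f(18,0)=45560 f(18,2)=42942 f(18,4)=31671 f(18,6)=18546 f(18,8)=8567 f(18,10)=3060 f(18,12)=816 f(18,14)=153 f(18,16)=18 f(18,18)=1
t=19: f(19,-3)=48450 f(19,-1)=80750 f(19,1)=88502 f(19,3)=74613 f(19,5)=50217 f(19,7)=27113 f(19,9)=11627 f(19,11)=3876 f(19,13)=969 f(19,15)=171 f(19,17)=19 f(19,19)=1
Σ_s f(19,s) = 386308
P = 386308/524288 = 96577/131072

Answer: 96577/131072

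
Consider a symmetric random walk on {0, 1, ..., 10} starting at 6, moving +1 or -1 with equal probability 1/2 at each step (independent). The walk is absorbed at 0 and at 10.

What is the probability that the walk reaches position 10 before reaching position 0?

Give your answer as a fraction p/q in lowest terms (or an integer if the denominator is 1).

Symmetric walk (p = 1/2): the harmonic-function argument gives P(hit 10 before 0 | start at 6) = a/N.
P = 6/10 = 3/5

Answer: 3/5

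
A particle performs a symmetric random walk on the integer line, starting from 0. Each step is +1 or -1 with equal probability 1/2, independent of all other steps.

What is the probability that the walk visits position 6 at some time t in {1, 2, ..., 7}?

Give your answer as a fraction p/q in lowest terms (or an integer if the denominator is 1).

Answer: 1/64

Derivation:
Count via complement. Let g(t,s) = #length-t paths at position s with S_1..S_t all ≠ 6.
g(t,s) = g(t-1,s-1) + g(t-1,s+1) for s ≠ 6; g(t,6) = 0.
t=0: g(0,0)=1
t=1: g(1,-1)=1 g(1,1)=1
t=2: g(2,-2)=1 g(2,0)=2 g(2,2)=1
t=3: g(3,-3)=1 g(3,-1)=3 g(3,1)=3 g(3,3)=1
t=4: g(4,-4)=1 g(4,-2)=4 g(4,0)=6 g(4,2)=4 g(4,4)=1
t=5: g(5,-5)=1 g(5,-3)=5 g(5,-1)=10 g(5,1)=10 g(5,3)=5 g(5,5)=1
t=6: g(6,-6)=1 g(6,-4)=6 g(6,-2)=15 g(6,0)=20 g(6,2)=15 g(6,4)=6
t=7: g(7,-7)=1 g(7,-5)=7 g(7,-3)=21 g(7,-1)=35 g(7,1)=35 g(7,3)=21 g(7,5)=6
Paths never hitting 6: Σ_s g(7,s) = 126
Paths hitting 6: 2^7 - 126 = 2
P = 2/128 = 1/64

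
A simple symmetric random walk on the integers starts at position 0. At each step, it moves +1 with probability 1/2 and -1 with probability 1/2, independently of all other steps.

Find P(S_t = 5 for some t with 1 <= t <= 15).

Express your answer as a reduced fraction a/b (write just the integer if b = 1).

Answer: 6885/32768

Derivation:
Count via complement. Let g(t,s) = #length-t paths at position s with S_1..S_t all ≠ 5.
g(t,s) = g(t-1,s-1) + g(t-1,s+1) for s ≠ 5; g(t,5) = 0.
t=0: g(0,0)=1
t=1: g(1,-1)=1 g(1,1)=1
t=2: g(2,-2)=1 g(2,0)=2 g(2,2)=1
t=3: g(3,-3)=1 g(3,-1)=3 g(3,1)=3 g(3,3)=1
t=4: g(4,-4)=1 g(4,-2)=4 g(4,0)=6 g(4,2)=4 g(4,4)=1
t=5: g(5,-5)=1 g(5,-3)=5 g(5,-1)=10 g(5,1)=10 g(5,3)=5
t=6: g(6,-6)=1 g(6,-4)=6 g(6,-2)=15 g(6,0)=20 g(6,2)=15 g(6,4)=5
t=7: g(7,-7)=1 g(7,-5)=7 g(7,-3)=21 g(7,-1)=35 g(7,1)=35 g(7,3)=20
t=8: g(8,-8)=1 g(8,-6)=8 g(8,-4)=28 g(8,-2)=56 g(8,0)=70 g(8,2)=55 g(8,4)=20
t=9: g(9,-9)=1 g(9,-7)=9 g(9,-5)=36 g(9,-3)=84 g(9,-1)=126 g(9,1)=125 g(9,3)=75
t=10: g(10,-10)=1 g(10,-8)=10 g(10,-6)=45 g(10,-4)=120 g(10,-2)=210 g(10,0)=251 g(10,2)=200 g(10,4)=75
t=11: g(11,-11)=1 g(11,-9)=11 g(11,-7)=55 g(11,-5)=165 g(11,-3)=330 g(11,-1)=461 g(11,1)=451 g(11,3)=275
t=12: g(12,-12)=1 g(12,-10)=12 g(12,-8)=66 g(12,-6)=220 g(12,-4)=495 g(12,-2)=791 g(12,0)=912 g(12,2)=726 g(12,4)=275
t=13: g(13,-13)=1 g(13,-11)=13 g(13,-9)=78 g(13,-7)=286 g(13,-5)=715 g(13,-3)=1286 g(13,-1)=1703 g(13,1)=1638 g(13,3)=1001
t=14: g(14,-14)=1 g(14,-12)=14 g(14,-10)=91 g(14,-8)=364 g(14,-6)=1001 g(14,-4)=2001 g(14,-2)=2989 g(14,0)=3341 g(14,2)=2639 g(14,4)=1001
t=15: g(15,-15)=1 g(15,-13)=15 g(15,-11)=105 g(15,-9)=455 g(15,-7)=1365 g(15,-5)=3002 g(15,-3)=4990 g(15,-1)=6330 g(15,1)=5980 g(15,3)=3640
Paths never hitting 5: Σ_s g(15,s) = 25883
Paths hitting 5: 2^15 - 25883 = 6885
P = 6885/32768 = 6885/32768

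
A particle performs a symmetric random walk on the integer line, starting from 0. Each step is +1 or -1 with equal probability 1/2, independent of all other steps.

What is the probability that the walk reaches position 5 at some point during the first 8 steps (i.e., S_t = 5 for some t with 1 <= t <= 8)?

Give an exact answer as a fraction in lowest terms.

Count via complement. Let g(t,s) = #length-t paths at position s with S_1..S_t all ≠ 5.
g(t,s) = g(t-1,s-1) + g(t-1,s+1) for s ≠ 5; g(t,5) = 0.
t=0: g(0,0)=1
t=1: g(1,-1)=1 g(1,1)=1
t=2: g(2,-2)=1 g(2,0)=2 g(2,2)=1
t=3: g(3,-3)=1 g(3,-1)=3 g(3,1)=3 g(3,3)=1
t=4: g(4,-4)=1 g(4,-2)=4 g(4,0)=6 g(4,2)=4 g(4,4)=1
t=5: g(5,-5)=1 g(5,-3)=5 g(5,-1)=10 g(5,1)=10 g(5,3)=5
t=6: g(6,-6)=1 g(6,-4)=6 g(6,-2)=15 g(6,0)=20 g(6,2)=15 g(6,4)=5
t=7: g(7,-7)=1 g(7,-5)=7 g(7,-3)=21 g(7,-1)=35 g(7,1)=35 g(7,3)=20
t=8: g(8,-8)=1 g(8,-6)=8 g(8,-4)=28 g(8,-2)=56 g(8,0)=70 g(8,2)=55 g(8,4)=20
Paths never hitting 5: Σ_s g(8,s) = 238
Paths hitting 5: 2^8 - 238 = 18
P = 18/256 = 9/128

Answer: 9/128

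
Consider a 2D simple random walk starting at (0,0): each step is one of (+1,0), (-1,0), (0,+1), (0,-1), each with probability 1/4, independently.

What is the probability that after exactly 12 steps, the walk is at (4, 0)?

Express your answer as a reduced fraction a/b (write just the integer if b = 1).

Answer: 245025/16777216

Derivation:
Let h be the number of horizontal steps (so 12-h are vertical). To end at (4,0) need (h+4)/2 right-steps and ((12-h)+0)/2 up-steps.
Sum over h with 4 ≤ h ≤ 12, h ≡ 0 (mod 2), 12-h ≡ 0 (mod 2):
h=4: C(12,4)·C(4,4)·C(8,4) = 495·1·70 = 34650
h=6: C(12,6)·C(6,5)·C(6,3) = 924·6·20 = 110880
h=8: C(12,8)·C(8,6)·C(4,2) = 495·28·6 = 83160
h=10: C(12,10)·C(10,7)·C(2,1) = 66·120·2 = 15840
h=12: C(12,12)·C(12,8)·C(0,0) = 1·495·1 = 495
Total favorable: 245025
Total paths: 4^12 = 16777216
P = 245025/16777216 = 245025/16777216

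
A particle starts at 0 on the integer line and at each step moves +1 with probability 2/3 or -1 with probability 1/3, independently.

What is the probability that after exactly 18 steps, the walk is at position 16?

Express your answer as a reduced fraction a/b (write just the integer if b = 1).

Answer: 262144/43046721

Derivation:
To reach position 16 after 18 steps: need 17 steps of +1 and 1 step of -1.
Number of such sequences: C(18,17) = 18
Each has probability (2/3)^17 · (1/3)^1 = 131072/387420489
P = 18 · 131072/387420489 = 262144/43046721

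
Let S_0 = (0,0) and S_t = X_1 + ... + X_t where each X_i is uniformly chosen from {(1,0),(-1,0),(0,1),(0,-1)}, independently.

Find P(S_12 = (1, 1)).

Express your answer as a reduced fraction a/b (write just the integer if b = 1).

Answer: 22869/524288

Derivation:
Let h be the number of horizontal steps (so 12-h are vertical). To end at (1,1) need (h+1)/2 right-steps and ((12-h)+1)/2 up-steps.
Sum over h with 1 ≤ h ≤ 11, h ≡ 1 (mod 2), 12-h ≡ 1 (mod 2):
h=1: C(12,1)·C(1,1)·C(11,6) = 12·1·462 = 5544
h=3: C(12,3)·C(3,2)·C(9,5) = 220·3·126 = 83160
h=5: C(12,5)·C(5,3)·C(7,4) = 792·10·35 = 277200
h=7: C(12,7)·C(7,4)·C(5,3) = 792·35·10 = 277200
h=9: C(12,9)·C(9,5)·C(3,2) = 220·126·3 = 83160
h=11: C(12,11)·C(11,6)·C(1,1) = 12·462·1 = 5544
Total favorable: 731808
Total paths: 4^12 = 16777216
P = 731808/16777216 = 22869/524288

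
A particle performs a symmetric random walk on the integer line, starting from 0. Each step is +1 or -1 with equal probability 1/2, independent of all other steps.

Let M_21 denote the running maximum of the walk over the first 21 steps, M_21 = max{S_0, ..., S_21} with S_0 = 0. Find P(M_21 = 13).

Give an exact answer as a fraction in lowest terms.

Let M_21 = max(S_0,...,S_21). Use the reflection principle: for j ≥ 1, #{paths with M_21 ≥ j} = #{S_21 ≥ j} + #{S_21 ≥ j+1}.
By reflection, #{M_21 ≥ 13} = #{S_21 ≥ 13} + #{S_21 ≥ 14} = 7547 + 1562 = 9109.
#{M_21 ≥ 14} = #{S_21 ≥ 14} + #{S_21 ≥ 15} = 1562 + 1562 = 3124.
#{M_21 = 13} = 9109 - 3124 = 5985.
P(M_21 = 13) = 5985/2097152 = 5985/2097152

Answer: 5985/2097152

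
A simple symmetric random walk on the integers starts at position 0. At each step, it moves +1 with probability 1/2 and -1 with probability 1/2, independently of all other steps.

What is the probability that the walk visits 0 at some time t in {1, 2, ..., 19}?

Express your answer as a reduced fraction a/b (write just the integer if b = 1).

Answer: 53381/65536

Derivation:
Count via complement. Let g(t,s) = #length-t paths at position s with S_1..S_t all ≠ 0.
g(t,s) = g(t-1,s-1) + g(t-1,s+1) for s ≠ 0; g(t,0) = 0.
t=0: g(0,0)=1
t=1: g(1,-1)=1 g(1,1)=1
t=2: g(2,-2)=1 g(2,2)=1
t=3: g(3,-3)=1 g(3,-1)=1 g(3,1)=1 g(3,3)=1
t=4: g(4,-4)=1 g(4,-2)=2 g(4,2)=2 g(4,4)=1
t=5: g(5,-5)=1 g(5,-3)=3 g(5,-1)=2 g(5,1)=2 g(5,3)=3 g(5,5)=1
t=6: g(6,-6)=1 g(6,-4)=4 g(6,-2)=5 g(6,2)=5 g(6,4)=4 g(6,6)=1
t=7: g(7,-7)=1 g(7,-5)=5 g(7,-3)=9 g(7,-1)=5 g(7,1)=5 g(7,3)=9 g(7,5)=5 g(7,7)=1
t=8: g(8,-8)=1 g(8,-6)=6 g(8,-4)=14 g(8,-2)=14 g(8,2)=14 g(8,4)=14 g(8,6)=6 g(8,8)=1
t=9: g(9,-9)=1 g(9,-7)=7 g(9,-5)=20 g(9,-3)=28 g(9,-1)=14 g(9,1)=14 g(9,3)=28 g(9,5)=20 g(9,7)=7 g(9,9)=1
t=10: g(10,-10)=1 g(10,-8)=8 g(10,-6)=27 g(10,-4)=48 g(10,-2)=42 g(10,2)=42 g(10,4)=48 g(10,6)=27 g(10,8)=8 g(10,10)=1
t=11: g(11,-11)=1 g(11,-9)=9 g(11,-7)=35 g(11,-5)=75 g(11,-3)=90 g(11,-1)=42 g(11,1)=42 g(11,3)=90 g(11,5)=75 g(11,7)=35 g(11,9)=9 g(11,11)=1
t=12: g(12,-12)=1 g(12,-10)=10 g(12,-8)=44 g(12,-6)=110 g(12,-4)=165 g(12,-2)=132 g(12,2)=132 g(12,4)=165 g(12,6)=110 g(12,8)=44 g(12,10)=10 g(12,12)=1
t=13: g(13,-13)=1 g(13,-11)=11 g(13,-9)=54 g(13,-7)=154 g(13,-5)=275 g(13,-3)=297 g(13,-1)=132 g(13,1)=132 g(13,3)=297 g(13,5)=275 g(13,7)=154 g(13,9)=54 g(13,11)=11 g(13,13)=1
t=14: g(14,-14)=1 g(14,-12)=12 g(14,-10)=65 g(14,-8)=208 g(14,-6)=429 g(14,-4)=572 g(14,-2)=429 g(14,2)=429 g(14,4)=572 g(14,6)=429 g(14,8)=208 g(14,10)=65 g(14,12)=12 g(14,14)=1
t=15: g(15,-15)=1 g(15,-13)=13 g(15,-11)=77 g(15,-9)=273 g(15,-7)=637 g(15,-5)=1001 g(15,-3)=1001 g(15,-1)=429 g(15,1)=429 g(15,3)=1001 g(15,5)=1001 g(15,7)=637 g(15,9)=273 g(15,11)=77 g(15,13)=13 g(15,15)=1
t=16: g(16,-16)=1 g(16,-14)=14 g(16,-12)=90 g(16,-10)=350 g(16,-8)=910 g(16,-6)=1638 g(16,-4)=2002 g(16,-2)=1430 g(16,2)=1430 g(16,4)=2002 g(16,6)=1638 g(16,8)=910 g(16,10)=350 g(16,12)=90 g(16,14)=14 g(16,16)=1
t=17: g(17,-17)=1 g(17,-15)=15 g(17,-13)=104 g(17,-11)=440 g(17,-9)=1260 g(17,-7)=2548 g(17,-5)=3640 g(17,-3)=3432 g(17,-1)=1430 g(17,1)=1430 g(17,3)=3432 g(17,5)=3640 g(17,7)=2548 g(17,9)=1260 g(17,11)=440 g(17,13)=104 g(17,15)=15 g(17,17)=1
t=18: g(18,-18)=1 g(18,-16)=16 g(18,-14)=119 g(18,-12)=544 g(18,-10)=1700 g(18,-8)=3808 g(18,-6)=6188 g(18,-4)=7072 g(18,-2)=4862 g(18,2)=4862 g(18,4)=7072 g(18,6)=6188 g(18,8)=3808 g(18,10)=1700 g(18,12)=544 g(18,14)=119 g(18,16)=16 g(18,18)=1
t=19: g(19,-19)=1 g(19,-17)=17 g(19,-15)=135 g(19,-13)=663 g(19,-11)=2244 g(19,-9)=5508 g(19,-7)=9996 g(19,-5)=13260 g(19,-3)=11934 g(19,-1)=4862 g(19,1)=4862 g(19,3)=11934 g(19,5)=13260 g(19,7)=9996 g(19,9)=5508 g(19,11)=2244 g(19,13)=663 g(19,15)=135 g(19,17)=17 g(19,19)=1
Paths never hitting 0: Σ_s g(19,s) = 97240
Paths hitting 0: 2^19 - 97240 = 427048
P = 427048/524288 = 53381/65536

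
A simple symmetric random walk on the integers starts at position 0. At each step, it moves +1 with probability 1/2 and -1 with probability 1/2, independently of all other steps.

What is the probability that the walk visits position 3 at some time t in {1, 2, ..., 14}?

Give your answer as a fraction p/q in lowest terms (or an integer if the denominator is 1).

Count via complement. Let g(t,s) = #length-t paths at position s with S_1..S_t all ≠ 3.
g(t,s) = g(t-1,s-1) + g(t-1,s+1) for s ≠ 3; g(t,3) = 0.
t=0: g(0,0)=1
t=1: g(1,-1)=1 g(1,1)=1
t=2: g(2,-2)=1 g(2,0)=2 g(2,2)=1
t=3: g(3,-3)=1 g(3,-1)=3 g(3,1)=3
t=4: g(4,-4)=1 g(4,-2)=4 g(4,0)=6 g(4,2)=3
t=5: g(5,-5)=1 g(5,-3)=5 g(5,-1)=10 g(5,1)=9
t=6: g(6,-6)=1 g(6,-4)=6 g(6,-2)=15 g(6,0)=19 g(6,2)=9
t=7: g(7,-7)=1 g(7,-5)=7 g(7,-3)=21 g(7,-1)=34 g(7,1)=28
t=8: g(8,-8)=1 g(8,-6)=8 g(8,-4)=28 g(8,-2)=55 g(8,0)=62 g(8,2)=28
t=9: g(9,-9)=1 g(9,-7)=9 g(9,-5)=36 g(9,-3)=83 g(9,-1)=117 g(9,1)=90
t=10: g(10,-10)=1 g(10,-8)=10 g(10,-6)=45 g(10,-4)=119 g(10,-2)=200 g(10,0)=207 g(10,2)=90
t=11: g(11,-11)=1 g(11,-9)=11 g(11,-7)=55 g(11,-5)=164 g(11,-3)=319 g(11,-1)=407 g(11,1)=297
t=12: g(12,-12)=1 g(12,-10)=12 g(12,-8)=66 g(12,-6)=219 g(12,-4)=483 g(12,-2)=726 g(12,0)=704 g(12,2)=297
t=13: g(13,-13)=1 g(13,-11)=13 g(13,-9)=78 g(13,-7)=285 g(13,-5)=702 g(13,-3)=1209 g(13,-1)=1430 g(13,1)=1001
t=14: g(14,-14)=1 g(14,-12)=14 g(14,-10)=91 g(14,-8)=363 g(14,-6)=987 g(14,-4)=1911 g(14,-2)=2639 g(14,0)=2431 g(14,2)=1001
Paths never hitting 3: Σ_s g(14,s) = 9438
Paths hitting 3: 2^14 - 9438 = 6946
P = 6946/16384 = 3473/8192

Answer: 3473/8192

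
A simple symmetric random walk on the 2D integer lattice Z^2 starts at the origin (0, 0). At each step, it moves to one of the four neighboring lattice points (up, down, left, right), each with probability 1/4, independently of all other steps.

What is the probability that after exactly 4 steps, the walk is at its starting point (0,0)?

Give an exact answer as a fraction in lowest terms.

Let h be the number of horizontal steps (so 4-h are vertical). To end at (0,0) need (h+0)/2 right-steps and ((4-h)+0)/2 up-steps.
Sum over h with 0 ≤ h ≤ 4, h ≡ 0 (mod 2), 4-h ≡ 0 (mod 2):
h=0: C(4,0)·C(0,0)·C(4,2) = 1·1·6 = 6
h=2: C(4,2)·C(2,1)·C(2,1) = 6·2·2 = 24
h=4: C(4,4)·C(4,2)·C(0,0) = 1·6·1 = 6
Total favorable: 36
Total paths: 4^4 = 256
P = 36/256 = 9/64

Answer: 9/64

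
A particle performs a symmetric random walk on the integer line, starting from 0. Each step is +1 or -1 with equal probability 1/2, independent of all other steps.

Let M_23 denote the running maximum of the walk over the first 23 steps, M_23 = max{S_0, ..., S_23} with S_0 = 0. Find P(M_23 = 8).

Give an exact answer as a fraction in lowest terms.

Answer: 245157/8388608

Derivation:
Let M_23 = max(S_0,...,S_23). Use the reflection principle: for j ≥ 1, #{paths with M_23 ≥ j} = #{S_23 ≥ j} + #{S_23 ≥ j+1}.
By reflection, #{M_23 ≥ 8} = #{S_23 ≥ 8} + #{S_23 ≥ 9} = 390656 + 390656 = 781312.
#{M_23 ≥ 9} = #{S_23 ≥ 9} + #{S_23 ≥ 10} = 390656 + 145499 = 536155.
#{M_23 = 8} = 781312 - 536155 = 245157.
P(M_23 = 8) = 245157/8388608 = 245157/8388608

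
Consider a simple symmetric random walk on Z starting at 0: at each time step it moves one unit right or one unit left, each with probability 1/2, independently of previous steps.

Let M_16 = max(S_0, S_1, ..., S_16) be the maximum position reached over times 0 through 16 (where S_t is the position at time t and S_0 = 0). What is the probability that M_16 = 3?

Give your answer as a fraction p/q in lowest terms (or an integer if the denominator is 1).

Answer: 1001/8192

Derivation:
Let M_16 = max(S_0,...,S_16). Use the reflection principle: for j ≥ 1, #{paths with M_16 ≥ j} = #{S_16 ≥ j} + #{S_16 ≥ j+1}.
By reflection, #{M_16 ≥ 3} = #{S_16 ≥ 3} + #{S_16 ≥ 4} = 14893 + 14893 = 29786.
#{M_16 ≥ 4} = #{S_16 ≥ 4} + #{S_16 ≥ 5} = 14893 + 6885 = 21778.
#{M_16 = 3} = 29786 - 21778 = 8008.
P(M_16 = 3) = 8008/65536 = 1001/8192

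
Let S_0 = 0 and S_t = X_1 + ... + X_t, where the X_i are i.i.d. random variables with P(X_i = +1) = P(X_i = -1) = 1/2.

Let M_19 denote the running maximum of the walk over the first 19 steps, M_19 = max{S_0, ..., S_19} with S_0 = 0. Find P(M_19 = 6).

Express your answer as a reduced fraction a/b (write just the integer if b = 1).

Let M_19 = max(S_0,...,S_19). Use the reflection principle: for j ≥ 1, #{paths with M_19 ≥ j} = #{S_19 ≥ j} + #{S_19 ≥ j+1}.
By reflection, #{M_19 ≥ 6} = #{S_19 ≥ 6} + #{S_19 ≥ 7} = 43796 + 43796 = 87592.
#{M_19 ≥ 7} = #{S_19 ≥ 7} + #{S_19 ≥ 8} = 43796 + 16664 = 60460.
#{M_19 = 6} = 87592 - 60460 = 27132.
P(M_19 = 6) = 27132/524288 = 6783/131072

Answer: 6783/131072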